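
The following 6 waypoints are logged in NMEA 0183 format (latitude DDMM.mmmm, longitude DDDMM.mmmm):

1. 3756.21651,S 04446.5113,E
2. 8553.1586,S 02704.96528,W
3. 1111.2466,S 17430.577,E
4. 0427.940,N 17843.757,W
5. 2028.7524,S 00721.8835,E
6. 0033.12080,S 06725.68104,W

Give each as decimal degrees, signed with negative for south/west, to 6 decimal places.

1. -37.936942, 44.775188
2. -85.885977, -27.082755
3. -11.187443, 174.509617
4. 4.465667, -178.729283
5. -20.479207, 7.364725
6. -0.552013, -67.428017

Point 1:
  Lat: degrees = first 2 digits = 37, minutes = 56.21651; 37 + 56.21651/60 = 37.9369418
  S → negative
  λ: degrees = first 3 digits = 44, minutes = 46.5113; 44 + 46.5113/60 = 44.7751883
  E ⇒ keep positive
Point 2:
  Latitude: split at 2 digits → 85° and 53.1586′; 85 + 53.1586/60 = 85.8859767
  S → negative
  Lon: degrees = first 3 digits = 27, minutes = 4.96528; 27 + 4.96528/60 = 27.0827547
  W ⇒ negate
Point 3:
  φ: degrees = first 2 digits = 11, minutes = 11.2466; 11 + 11.2466/60 = 11.1874433
  hemisphere S, so the sign is −
  Longitude: split at 3 digits → 174° and 30.577′; 174 + 30.577/60 = 174.5096167
  E ⇒ keep positive
Point 4:
  Latitude: degrees = first 2 digits = 4, minutes = 27.94; 4 + 27.94/60 = 4.4656667
  N → positive
  Longitude: degrees = first 3 digits = 178, minutes = 43.757; 178 + 43.757/60 = 178.7292833
  hemisphere W, so the sign is −
Point 5:
  Latitude: split at 2 digits → 20° and 28.7524′; 20 + 28.7524/60 = 20.4792067
  hemisphere S, so the sign is −
  Longitude: degrees = first 3 digits = 7, minutes = 21.8835; 7 + 21.8835/60 = 7.3647250
  E → positive
Point 6:
  φ: degrees = first 2 digits = 0, minutes = 33.1208; 0 + 33.1208/60 = 0.5520133
  S ⇒ negate
  Lon: split at 3 digits → 067° and 25.68104′; 67 + 25.68104/60 = 67.4280173
  W ⇒ negate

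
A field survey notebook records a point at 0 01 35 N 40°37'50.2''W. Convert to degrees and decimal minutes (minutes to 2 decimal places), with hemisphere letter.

0° 1.58′ N, 40° 37.84′ W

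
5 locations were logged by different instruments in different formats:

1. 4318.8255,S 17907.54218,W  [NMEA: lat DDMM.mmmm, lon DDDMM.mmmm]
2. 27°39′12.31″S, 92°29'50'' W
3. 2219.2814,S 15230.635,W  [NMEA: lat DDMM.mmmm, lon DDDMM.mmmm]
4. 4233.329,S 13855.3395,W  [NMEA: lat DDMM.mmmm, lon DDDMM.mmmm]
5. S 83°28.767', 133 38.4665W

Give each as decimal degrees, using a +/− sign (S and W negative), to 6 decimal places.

1. -43.313758, -179.125703
2. -27.653419, -92.497222
3. -22.321357, -152.510583
4. -42.555483, -138.922325
5. -83.479450, -133.641108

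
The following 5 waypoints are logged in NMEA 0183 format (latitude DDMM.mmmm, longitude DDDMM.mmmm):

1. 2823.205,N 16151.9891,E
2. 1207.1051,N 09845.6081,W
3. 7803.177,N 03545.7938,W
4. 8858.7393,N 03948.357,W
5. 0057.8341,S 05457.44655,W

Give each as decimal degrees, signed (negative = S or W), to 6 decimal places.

1. 28.386750, 161.866485
2. 12.118418, -98.760135
3. 78.052950, -35.763230
4. 88.978988, -39.805950
5. -0.963902, -54.957443

Point 1:
  Lat: degrees = first 2 digits = 28, minutes = 23.205; 28 + 23.205/60 = 28.3867500
  N → positive
  λ: degrees = first 3 digits = 161, minutes = 51.9891; 161 + 51.9891/60 = 161.8664850
  E ⇒ keep positive
Point 2:
  Latitude: degrees = first 2 digits = 12, minutes = 7.1051; 12 + 7.1051/60 = 12.1184183
  N ⇒ keep positive
  Longitude: degrees = first 3 digits = 98, minutes = 45.6081; 98 + 45.6081/60 = 98.7601350
  W → negative
Point 3:
  φ: degrees = first 2 digits = 78, minutes = 3.177; 78 + 3.177/60 = 78.0529500
  N → positive
  λ: degrees = first 3 digits = 35, minutes = 45.7938; 35 + 45.7938/60 = 35.7632300
  hemisphere W, so the sign is −
Point 4:
  φ: split at 2 digits → 88° and 58.7393′; 88 + 58.7393/60 = 88.9789883
  N ⇒ keep positive
  Lon: degrees = first 3 digits = 39, minutes = 48.357; 39 + 48.357/60 = 39.8059500
  W ⇒ negate
Point 5:
  Lat: degrees = first 2 digits = 0, minutes = 57.8341; 0 + 57.8341/60 = 0.9639017
  S ⇒ negate
  Lon: split at 3 digits → 054° and 57.44655′; 54 + 57.44655/60 = 54.9574425
  W ⇒ negate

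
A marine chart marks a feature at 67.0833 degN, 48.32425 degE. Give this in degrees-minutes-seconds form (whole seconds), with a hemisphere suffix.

67°05′0″ N, 48°19′27″ E

Lat: 0.083300 × 60 = 4.99800′ → 4′, remainder × 60 = 59.88″
rounding gives 60″ → carry → 67°05′0″
Longitude: 0.324250 × 60 = 19.45500′ → 19′, remainder × 60 = 27.30″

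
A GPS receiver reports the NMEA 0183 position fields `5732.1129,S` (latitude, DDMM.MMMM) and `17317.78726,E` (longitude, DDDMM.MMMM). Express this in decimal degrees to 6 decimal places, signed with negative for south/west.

-57.535215, 173.296454

Latitude: split at 2 digits → 57° and 32.1129′; 57 + 32.1129/60 = 57.5352150
S → negative
Longitude: split at 3 digits → 173° and 17.78726′; 173 + 17.78726/60 = 173.2964543
E → positive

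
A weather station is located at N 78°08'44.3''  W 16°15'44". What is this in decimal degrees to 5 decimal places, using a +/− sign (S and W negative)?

φ: 78 + 8/60 + 44.3/3600 = 78.145639
N → positive
λ: 16 + 15/60 + 44/3600 = 16.262222
W → negative

78.14564, -16.26222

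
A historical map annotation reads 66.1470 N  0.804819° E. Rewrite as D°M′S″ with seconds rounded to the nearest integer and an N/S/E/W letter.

66°08′49″ N, 0°48′17″ E

φ: 0.147000° → 8.82000′; 0.82000 × 60 = 49.20″
Lon: 0.804819° → 48.28914′; 0.28914 × 60 = 17.35″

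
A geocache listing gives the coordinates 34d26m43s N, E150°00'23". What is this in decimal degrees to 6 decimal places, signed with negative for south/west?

34.445278, 150.006389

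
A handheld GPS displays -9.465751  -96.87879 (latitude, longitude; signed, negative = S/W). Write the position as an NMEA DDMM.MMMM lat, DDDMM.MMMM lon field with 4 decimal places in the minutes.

0927.9451,S / 09652.7274,W

Latitude is negative → S; |value| = 9.465751
φ: minutes = (9.465751 − 9) × 60 = 27.945060
Longitude is negative → W; |value| = 96.878790
Lon: 96° + 0.878790 × 60 = 96° 52.727400′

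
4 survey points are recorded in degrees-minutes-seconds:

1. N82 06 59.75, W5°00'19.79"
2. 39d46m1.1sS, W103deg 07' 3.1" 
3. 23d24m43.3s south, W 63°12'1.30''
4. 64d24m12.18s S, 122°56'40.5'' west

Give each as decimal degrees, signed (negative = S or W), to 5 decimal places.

Point 1:
  φ: 82° + 6/60 + 59.75/3600 = 82 + 0.100000 + 0.016597 = 82.116597
  N → positive
  Longitude: 5 + 0/60 + 19.79/3600 = 5.005497
  W ⇒ negate
Point 2:
  Lat: 39° + 46/60 + 1.1/3600 = 39 + 0.766667 + 0.000306 = 39.766972
  hemisphere S, so the sign is −
  Lon: 7′ + 3.1″ = 7.05167′; 103 + 7.05167/60 = 103.117528
  hemisphere W, so the sign is −
Point 3:
  Lat: 23 + 24/60 + 43.3/3600 = 23.412028
  S → negative
  λ: 63 + 12/60 + 1.3/3600 = 63.200361
  W ⇒ negate
Point 4:
  φ: 64° + 24/60 + 12.18/3600 = 64 + 0.400000 + 0.003383 = 64.403383
  S ⇒ negate
  Lon: 122 + 56/60 + 40.5/3600 = 122.944583
  hemisphere W, so the sign is −

1. 82.11660, -5.00550
2. -39.76697, -103.11753
3. -23.41203, -63.20036
4. -64.40338, -122.94458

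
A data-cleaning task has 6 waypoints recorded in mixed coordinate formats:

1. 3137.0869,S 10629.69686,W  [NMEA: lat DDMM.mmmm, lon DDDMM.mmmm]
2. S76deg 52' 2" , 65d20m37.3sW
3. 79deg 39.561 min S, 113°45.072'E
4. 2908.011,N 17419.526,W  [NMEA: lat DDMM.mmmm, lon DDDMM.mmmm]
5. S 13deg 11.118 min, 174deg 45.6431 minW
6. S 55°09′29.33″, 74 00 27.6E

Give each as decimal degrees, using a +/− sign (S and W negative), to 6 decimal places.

Point 1:
  φ: split at 2 digits → 31° and 37.0869′; 31 + 37.0869/60 = 31.6181150
  S ⇒ negate
  Lon: degrees = first 3 digits = 106, minutes = 29.69686; 106 + 29.69686/60 = 106.4949477
  hemisphere W, so the sign is −
Point 2:
  φ: 76 + 52/60 + 2/3600 = 76.8672222
  S ⇒ negate
  Lon: 20′ + 37.3″ = 20.62167′; 65 + 20.62167/60 = 65.3436944
  W → negative
Point 3:
  φ: 39.561′ = 0.659350°; total 79.6593500
  S → negative
  Longitude: 113 + 45.072/60 = 113.7512000
  E ⇒ keep positive
Point 4:
  φ: split at 2 digits → 29° and 8.011′; 29 + 8.011/60 = 29.1335167
  N → positive
  Longitude: degrees = first 3 digits = 174, minutes = 19.526; 174 + 19.526/60 = 174.3254333
  W ⇒ negate
Point 5:
  Latitude: 13 + 11.118/60 = 13.1853000
  S ⇒ negate
  Lon: 45.6431′ = 0.760718°; total 174.7607183
  W ⇒ negate
Point 6:
  φ: 55 + 9/60 + 29.33/3600 = 55.1581472
  hemisphere S, so the sign is −
  Longitude: 74° + 0/60 + 27.6/3600 = 74 + 0.000000 + 0.007667 = 74.0076667
  E → positive

1. -31.618115, -106.494948
2. -76.867222, -65.343694
3. -79.659350, 113.751200
4. 29.133517, -174.325433
5. -13.185300, -174.760718
6. -55.158147, 74.007667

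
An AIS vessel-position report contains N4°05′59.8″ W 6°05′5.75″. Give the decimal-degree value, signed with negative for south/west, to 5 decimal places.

4.09994, -6.08493

Latitude: 4 + 5/60 + 59.8/3600 = 4.099944
N → positive
Lon: 6 + 5/60 + 5.75/3600 = 6.084931
hemisphere W, so the sign is −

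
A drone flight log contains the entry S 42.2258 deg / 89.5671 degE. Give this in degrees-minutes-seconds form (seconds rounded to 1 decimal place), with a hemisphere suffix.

Latitude: whole degrees 42; 13.54800′ → 13′ and 32.880″
λ: 0.567100° → 34.02600′; 0.02600 × 60 = 1.560″

42°13′32.9″ S, 89°34′1.6″ E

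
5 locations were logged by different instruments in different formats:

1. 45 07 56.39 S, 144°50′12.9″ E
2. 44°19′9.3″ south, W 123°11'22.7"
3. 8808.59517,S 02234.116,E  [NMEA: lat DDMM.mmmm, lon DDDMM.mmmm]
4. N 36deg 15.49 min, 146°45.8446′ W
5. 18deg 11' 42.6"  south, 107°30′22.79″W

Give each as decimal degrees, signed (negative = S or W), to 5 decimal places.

Point 1:
  Latitude: 45 + 7/60 + 56.39/3600 = 45.132331
  hemisphere S, so the sign is −
  Longitude: 144 + 50/60 + 12.9/3600 = 144.836917
  E → positive
Point 2:
  Latitude: 19′ + 9.3″ = 19.15500′; 44 + 19.15500/60 = 44.319250
  S ⇒ negate
  Longitude: 123 + 11/60 + 22.7/3600 = 123.189639
  W → negative
Point 3:
  Latitude: degrees = first 2 digits = 88, minutes = 8.59517; 88 + 8.59517/60 = 88.143253
  S → negative
  λ: degrees = first 3 digits = 22, minutes = 34.116; 22 + 34.116/60 = 22.568600
  E ⇒ keep positive
Point 4:
  φ: 36 + 15.49/60 = 36.258167
  N ⇒ keep positive
  Lon: 45.8446′ = 0.764077°; total 146.764077
  W → negative
Point 5:
  Latitude: 11′ + 42.6″ = 11.71000′; 18 + 11.71000/60 = 18.195167
  S → negative
  λ: 107 + 30/60 + 22.79/3600 = 107.506331
  W → negative

1. -45.13233, 144.83692
2. -44.31925, -123.18964
3. -88.14325, 22.56860
4. 36.25817, -146.76408
5. -18.19517, -107.50633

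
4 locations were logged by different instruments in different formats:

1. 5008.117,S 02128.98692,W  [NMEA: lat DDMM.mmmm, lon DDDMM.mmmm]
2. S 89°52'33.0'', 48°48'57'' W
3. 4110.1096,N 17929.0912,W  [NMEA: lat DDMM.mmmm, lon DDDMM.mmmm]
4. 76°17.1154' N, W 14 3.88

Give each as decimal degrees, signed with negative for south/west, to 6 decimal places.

1. -50.135283, -21.483115
2. -89.875833, -48.815833
3. 41.168493, -179.484853
4. 76.285257, -14.064667

Point 1:
  Lat: degrees = first 2 digits = 50, minutes = 8.117; 50 + 8.117/60 = 50.1352833
  hemisphere S, so the sign is −
  Lon: degrees = first 3 digits = 21, minutes = 28.98692; 21 + 28.98692/60 = 21.4831153
  hemisphere W, so the sign is −
Point 2:
  Lat: 89 + 52/60 + 33/3600 = 89.8758333
  S → negative
  Lon: 48 + 48/60 + 57/3600 = 48.8158333
  W ⇒ negate
Point 3:
  Lat: split at 2 digits → 41° and 10.1096′; 41 + 10.1096/60 = 41.1684933
  N ⇒ keep positive
  Lon: degrees = first 3 digits = 179, minutes = 29.0912; 179 + 29.0912/60 = 179.4848533
  W ⇒ negate
Point 4:
  Latitude: 76 + 17.1154/60 = 76.2852567
  N → positive
  Lon: 3.88′ = 0.064667°; total 14.0646667
  W ⇒ negate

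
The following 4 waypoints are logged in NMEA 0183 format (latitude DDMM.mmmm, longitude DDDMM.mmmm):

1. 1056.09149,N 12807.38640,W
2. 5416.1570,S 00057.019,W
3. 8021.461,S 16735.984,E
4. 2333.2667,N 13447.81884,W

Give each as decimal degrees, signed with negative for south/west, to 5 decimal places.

1. 10.93486, -128.12311
2. -54.26928, -0.95032
3. -80.35768, 167.59973
4. 23.55445, -134.79698

Point 1:
  Lat: split at 2 digits → 10° and 56.09149′; 10 + 56.09149/60 = 10.934858
  N → positive
  λ: degrees = first 3 digits = 128, minutes = 7.3864; 128 + 7.3864/60 = 128.123107
  W ⇒ negate
Point 2:
  Lat: split at 2 digits → 54° and 16.157′; 54 + 16.157/60 = 54.269283
  hemisphere S, so the sign is −
  Longitude: degrees = first 3 digits = 0, minutes = 57.019; 0 + 57.019/60 = 0.950317
  hemisphere W, so the sign is −
Point 3:
  Lat: degrees = first 2 digits = 80, minutes = 21.461; 80 + 21.461/60 = 80.357683
  S ⇒ negate
  Lon: degrees = first 3 digits = 167, minutes = 35.984; 167 + 35.984/60 = 167.599733
  E → positive
Point 4:
  Latitude: split at 2 digits → 23° and 33.2667′; 23 + 33.2667/60 = 23.554445
  N → positive
  λ: split at 3 digits → 134° and 47.81884′; 134 + 47.81884/60 = 134.796981
  W ⇒ negate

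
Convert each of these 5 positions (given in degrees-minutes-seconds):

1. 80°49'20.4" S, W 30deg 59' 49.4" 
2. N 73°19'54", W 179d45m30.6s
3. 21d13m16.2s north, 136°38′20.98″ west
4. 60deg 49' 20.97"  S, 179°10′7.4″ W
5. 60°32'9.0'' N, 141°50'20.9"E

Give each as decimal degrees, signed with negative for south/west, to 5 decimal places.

Point 1:
  Latitude: 49′ + 20.4″ = 49.34000′; 80 + 49.34000/60 = 80.822333
  S → negative
  λ: 30° + 59/60 + 49.4/3600 = 30 + 0.983333 + 0.013722 = 30.997056
  W ⇒ negate
Point 2:
  Latitude: 19′ + 54″ = 19.90000′; 73 + 19.90000/60 = 73.331667
  N → positive
  Lon: 45′ + 30.6″ = 45.51000′; 179 + 45.51000/60 = 179.758500
  W → negative
Point 3:
  Latitude: 13′ + 16.2″ = 13.27000′; 21 + 13.27000/60 = 21.221167
  N ⇒ keep positive
  Longitude: 136 + 38/60 + 20.98/3600 = 136.639161
  W ⇒ negate
Point 4:
  Latitude: 60° + 49/60 + 20.97/3600 = 60 + 0.816667 + 0.005825 = 60.822492
  hemisphere S, so the sign is −
  λ: 179 + 10/60 + 7.4/3600 = 179.168722
  hemisphere W, so the sign is −
Point 5:
  φ: 32′ + 9″ = 32.15000′; 60 + 32.15000/60 = 60.535833
  N ⇒ keep positive
  λ: 141 + 50/60 + 20.9/3600 = 141.839139
  E ⇒ keep positive

1. -80.82233, -30.99706
2. 73.33167, -179.75850
3. 21.22117, -136.63916
4. -60.82249, -179.16872
5. 60.53583, 141.83914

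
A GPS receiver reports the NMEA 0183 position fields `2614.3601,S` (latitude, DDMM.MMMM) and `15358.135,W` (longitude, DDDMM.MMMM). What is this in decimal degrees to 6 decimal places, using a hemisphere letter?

26.239335° S, 153.968917° W

Lat: degrees = first 2 digits = 26, minutes = 14.3601; 26 + 14.3601/60 = 26.2393350
λ: split at 3 digits → 153° and 58.135′; 153 + 58.135/60 = 153.9689167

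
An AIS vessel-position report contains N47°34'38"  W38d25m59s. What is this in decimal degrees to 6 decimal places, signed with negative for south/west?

Latitude: 47° + 34/60 + 38/3600 = 47 + 0.566667 + 0.010556 = 47.5772222
N → positive
Longitude: 38 + 25/60 + 59/3600 = 38.4330556
W ⇒ negate

47.577222, -38.433056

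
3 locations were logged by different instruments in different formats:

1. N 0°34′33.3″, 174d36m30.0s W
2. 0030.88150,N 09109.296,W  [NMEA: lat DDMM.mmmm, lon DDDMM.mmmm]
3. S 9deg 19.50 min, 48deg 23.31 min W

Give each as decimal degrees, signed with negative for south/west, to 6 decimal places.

1. 0.575917, -174.608333
2. 0.514692, -91.154933
3. -9.325000, -48.388500

Point 1:
  φ: 34′ + 33.3″ = 34.55500′; 0 + 34.55500/60 = 0.5759167
  N ⇒ keep positive
  λ: 174° + 36/60 + 30/3600 = 174 + 0.600000 + 0.008333 = 174.6083333
  hemisphere W, so the sign is −
Point 2:
  Lat: split at 2 digits → 00° and 30.8815′; 0 + 30.8815/60 = 0.5146917
  N → positive
  Lon: split at 3 digits → 091° and 9.296′; 91 + 9.296/60 = 91.1549333
  hemisphere W, so the sign is −
Point 3:
  φ: 19.5′ = 0.325000°; total 9.3250000
  S → negative
  λ: 48 + 23.31/60 = 48.3885000
  W → negative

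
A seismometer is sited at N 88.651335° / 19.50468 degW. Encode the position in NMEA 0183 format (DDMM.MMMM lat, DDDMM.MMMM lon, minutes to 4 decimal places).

8839.0801,N / 01930.2808,W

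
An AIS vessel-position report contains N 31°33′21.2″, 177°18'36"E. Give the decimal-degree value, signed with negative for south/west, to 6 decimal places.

Lat: 31° + 33/60 + 21.2/3600 = 31 + 0.550000 + 0.005889 = 31.5558889
N ⇒ keep positive
Lon: 177 + 18/60 + 36/3600 = 177.3100000
E ⇒ keep positive

31.555889, 177.310000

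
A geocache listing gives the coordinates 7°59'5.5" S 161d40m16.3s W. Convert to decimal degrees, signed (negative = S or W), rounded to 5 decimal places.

-7.98486, -161.67119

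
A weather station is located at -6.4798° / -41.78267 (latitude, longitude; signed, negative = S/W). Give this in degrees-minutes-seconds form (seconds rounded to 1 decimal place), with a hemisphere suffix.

Latitude is negative → S; |value| = 6.479800
Latitude: whole degrees 6; 28.78800′ → 28′ and 47.280″
Longitude is negative → W; |value| = 41.782670
λ: whole degrees 41; 46.96020′ → 46′ and 57.612″

6°28′47.3″ S, 41°46′57.6″ W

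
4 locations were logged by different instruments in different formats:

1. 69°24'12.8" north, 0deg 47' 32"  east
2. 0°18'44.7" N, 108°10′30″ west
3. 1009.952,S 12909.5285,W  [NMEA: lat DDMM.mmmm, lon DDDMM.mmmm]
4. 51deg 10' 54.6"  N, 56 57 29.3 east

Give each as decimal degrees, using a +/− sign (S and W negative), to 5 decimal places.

1. 69.40356, 0.79222
2. 0.31242, -108.17500
3. -10.16587, -129.15881
4. 51.18183, 56.95814

Point 1:
  φ: 69° + 24/60 + 12.8/3600 = 69 + 0.400000 + 0.003556 = 69.403556
  N → positive
  Lon: 47′ + 32″ = 47.53333′; 0 + 47.53333/60 = 0.792222
  E ⇒ keep positive
Point 2:
  Lat: 18′ + 44.7″ = 18.74500′; 0 + 18.74500/60 = 0.312417
  N ⇒ keep positive
  Lon: 108° + 10/60 + 30/3600 = 108 + 0.166667 + 0.008333 = 108.175000
  W → negative
Point 3:
  Lat: degrees = first 2 digits = 10, minutes = 9.952; 10 + 9.952/60 = 10.165867
  hemisphere S, so the sign is −
  λ: degrees = first 3 digits = 129, minutes = 9.5285; 129 + 9.5285/60 = 129.158808
  W → negative
Point 4:
  Latitude: 51° + 10/60 + 54.6/3600 = 51 + 0.166667 + 0.015167 = 51.181833
  N → positive
  λ: 56 + 57/60 + 29.3/3600 = 56.958139
  E → positive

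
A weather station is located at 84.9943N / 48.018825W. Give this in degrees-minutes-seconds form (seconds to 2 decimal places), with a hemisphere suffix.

Lat: 0.994300 × 60 = 59.65800′ → 59′, remainder × 60 = 39.4800″
Longitude: 0.018825° → 1.12950′; 0.12950 × 60 = 7.7700″

84°59′39.48″ N, 48°01′7.77″ W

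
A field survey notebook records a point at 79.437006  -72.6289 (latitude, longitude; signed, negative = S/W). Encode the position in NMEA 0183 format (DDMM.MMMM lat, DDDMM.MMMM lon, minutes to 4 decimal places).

Latitude: fractional part 0.437006 → 26.220360 minutes
Longitude is negative → W; |value| = 72.628900
λ: minutes = (72.628900 − 72) × 60 = 37.734000

7926.2204,N / 07237.7340,W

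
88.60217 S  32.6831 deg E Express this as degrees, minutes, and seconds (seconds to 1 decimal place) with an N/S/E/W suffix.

88°36′7.8″ S, 32°40′59.2″ E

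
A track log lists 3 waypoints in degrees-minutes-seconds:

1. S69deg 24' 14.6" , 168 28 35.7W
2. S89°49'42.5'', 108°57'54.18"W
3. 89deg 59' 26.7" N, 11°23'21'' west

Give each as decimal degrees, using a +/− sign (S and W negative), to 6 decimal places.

Point 1:
  Lat: 24′ + 14.6″ = 24.24333′; 69 + 24.24333/60 = 69.4040556
  hemisphere S, so the sign is −
  Lon: 168 + 28/60 + 35.7/3600 = 168.4765833
  hemisphere W, so the sign is −
Point 2:
  φ: 89 + 49/60 + 42.5/3600 = 89.8284722
  hemisphere S, so the sign is −
  Lon: 108 + 57/60 + 54.18/3600 = 108.9650500
  W ⇒ negate
Point 3:
  Latitude: 59′ + 26.7″ = 59.44500′; 89 + 59.44500/60 = 89.9907500
  N ⇒ keep positive
  Longitude: 11 + 23/60 + 21/3600 = 11.3891667
  W ⇒ negate

1. -69.404056, -168.476583
2. -89.828472, -108.965050
3. 89.990750, -11.389167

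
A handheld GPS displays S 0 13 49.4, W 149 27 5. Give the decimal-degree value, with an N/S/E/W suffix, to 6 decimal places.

φ: 13′ + 49.4″ = 13.82333′; 0 + 13.82333/60 = 0.2303889
Longitude: 149 + 27/60 + 5/3600 = 149.4513889

0.230389° S, 149.451389° W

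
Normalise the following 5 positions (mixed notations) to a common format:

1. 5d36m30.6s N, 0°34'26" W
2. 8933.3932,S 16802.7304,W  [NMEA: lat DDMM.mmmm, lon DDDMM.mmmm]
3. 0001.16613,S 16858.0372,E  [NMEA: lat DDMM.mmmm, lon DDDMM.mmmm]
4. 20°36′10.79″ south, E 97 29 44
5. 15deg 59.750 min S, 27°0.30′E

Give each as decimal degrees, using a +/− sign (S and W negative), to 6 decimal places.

Point 1:
  Lat: 5° + 36/60 + 30.6/3600 = 5 + 0.600000 + 0.008500 = 5.6085000
  N → positive
  λ: 0 + 34/60 + 26/3600 = 0.5738889
  W → negative
Point 2:
  φ: split at 2 digits → 89° and 33.3932′; 89 + 33.3932/60 = 89.5565533
  hemisphere S, so the sign is −
  Lon: split at 3 digits → 168° and 2.7304′; 168 + 2.7304/60 = 168.0455067
  hemisphere W, so the sign is −
Point 3:
  Lat: degrees = first 2 digits = 0, minutes = 1.16613; 0 + 1.16613/60 = 0.0194355
  S ⇒ negate
  Longitude: degrees = first 3 digits = 168, minutes = 58.0372; 168 + 58.0372/60 = 168.9672867
  E ⇒ keep positive
Point 4:
  φ: 20 + 36/60 + 10.79/3600 = 20.6029972
  hemisphere S, so the sign is −
  Longitude: 29′ + 44″ = 29.73333′; 97 + 29.73333/60 = 97.4955556
  E → positive
Point 5:
  Lat: 15 + 59.75/60 = 15.9958333
  S ⇒ negate
  Longitude: 27 + 0.3/60 = 27.0050000
  E → positive

1. 5.608500, -0.573889
2. -89.556553, -168.045507
3. -0.019436, 168.967287
4. -20.602997, 97.495556
5. -15.995833, 27.005000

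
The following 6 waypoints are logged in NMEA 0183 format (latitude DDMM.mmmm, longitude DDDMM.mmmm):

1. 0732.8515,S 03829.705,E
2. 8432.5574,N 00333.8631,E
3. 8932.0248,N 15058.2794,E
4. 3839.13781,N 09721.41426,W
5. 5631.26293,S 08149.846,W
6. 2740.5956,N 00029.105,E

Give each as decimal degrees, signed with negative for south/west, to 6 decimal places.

1. -7.547525, 38.495083
2. 84.542623, 3.564385
3. 89.533747, 150.971323
4. 38.652297, -97.356904
5. -56.521049, -81.830767
6. 27.676593, 0.485083

Point 1:
  Latitude: split at 2 digits → 07° and 32.8515′; 7 + 32.8515/60 = 7.5475250
  hemisphere S, so the sign is −
  Lon: split at 3 digits → 038° and 29.705′; 38 + 29.705/60 = 38.4950833
  E ⇒ keep positive
Point 2:
  Lat: split at 2 digits → 84° and 32.5574′; 84 + 32.5574/60 = 84.5426233
  N → positive
  Longitude: split at 3 digits → 003° and 33.8631′; 3 + 33.8631/60 = 3.5643850
  E → positive
Point 3:
  φ: split at 2 digits → 89° and 32.0248′; 89 + 32.0248/60 = 89.5337467
  N ⇒ keep positive
  Longitude: split at 3 digits → 150° and 58.2794′; 150 + 58.2794/60 = 150.9713233
  E ⇒ keep positive
Point 4:
  φ: split at 2 digits → 38° and 39.13781′; 38 + 39.13781/60 = 38.6522968
  N → positive
  Lon: split at 3 digits → 097° and 21.41426′; 97 + 21.41426/60 = 97.3569043
  W → negative
Point 5:
  φ: split at 2 digits → 56° and 31.26293′; 56 + 31.26293/60 = 56.5210488
  S → negative
  λ: degrees = first 3 digits = 81, minutes = 49.846; 81 + 49.846/60 = 81.8307667
  W ⇒ negate
Point 6:
  φ: degrees = first 2 digits = 27, minutes = 40.5956; 27 + 40.5956/60 = 27.6765933
  N → positive
  Lon: split at 3 digits → 000° and 29.105′; 0 + 29.105/60 = 0.4850833
  E → positive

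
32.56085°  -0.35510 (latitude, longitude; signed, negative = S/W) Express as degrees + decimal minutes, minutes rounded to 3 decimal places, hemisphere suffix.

φ: minutes = (32.560850 − 32) × 60 = 33.65100
Longitude is negative → W; |value| = 0.355100
Lon: 0° + 0.355100 × 60 = 0° 21.30600′

32° 33.651′ N, 0° 21.306′ W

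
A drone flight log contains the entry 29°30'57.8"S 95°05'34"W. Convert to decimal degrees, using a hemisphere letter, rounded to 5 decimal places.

29.51606° S, 95.09278° W

φ: 29° + 30/60 + 57.8/3600 = 29 + 0.500000 + 0.016056 = 29.516056
λ: 5′ + 34″ = 5.56667′; 95 + 5.56667/60 = 95.092778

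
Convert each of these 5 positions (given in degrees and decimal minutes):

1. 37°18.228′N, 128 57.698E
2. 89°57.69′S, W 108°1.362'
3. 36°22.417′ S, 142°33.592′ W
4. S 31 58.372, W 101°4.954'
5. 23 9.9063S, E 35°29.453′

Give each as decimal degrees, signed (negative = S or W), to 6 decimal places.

Point 1:
  Latitude: 37 + 18.228/60 = 37.3038000
  N → positive
  Lon: 57.698′ = 0.961633°; total 128.9616333
  E ⇒ keep positive
Point 2:
  Lat: 89 + 57.69/60 = 89.9615000
  hemisphere S, so the sign is −
  Lon: 1.362′ = 0.022700°; total 108.0227000
  hemisphere W, so the sign is −
Point 3:
  Lat: 36 + 22.417/60 = 36.3736167
  S ⇒ negate
  Lon: 142 + 33.592/60 = 142.5598667
  W → negative
Point 4:
  φ: 58.372′ = 0.972867°; total 31.9728667
  S ⇒ negate
  Longitude: 4.954′ = 0.082567°; total 101.0825667
  W → negative
Point 5:
  φ: 9.9063′ = 0.165105°; total 23.1651050
  S → negative
  Longitude: 29.453′ = 0.490883°; total 35.4908833
  E → positive

1. 37.303800, 128.961633
2. -89.961500, -108.022700
3. -36.373617, -142.559867
4. -31.972867, -101.082567
5. -23.165105, 35.490883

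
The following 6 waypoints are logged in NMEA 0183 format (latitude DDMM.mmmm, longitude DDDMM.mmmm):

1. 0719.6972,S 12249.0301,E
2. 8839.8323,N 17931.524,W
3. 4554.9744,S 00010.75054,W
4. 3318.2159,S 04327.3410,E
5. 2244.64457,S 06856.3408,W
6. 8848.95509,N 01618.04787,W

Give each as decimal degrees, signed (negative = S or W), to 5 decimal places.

1. -7.32829, 122.81717
2. 88.66387, -179.52540
3. -45.91624, -0.17918
4. -33.30360, 43.45568
5. -22.74408, -68.93901
6. 88.81592, -16.30080

Point 1:
  φ: degrees = first 2 digits = 7, minutes = 19.6972; 7 + 19.6972/60 = 7.328287
  hemisphere S, so the sign is −
  Lon: degrees = first 3 digits = 122, minutes = 49.0301; 122 + 49.0301/60 = 122.817168
  E ⇒ keep positive
Point 2:
  Lat: split at 2 digits → 88° and 39.8323′; 88 + 39.8323/60 = 88.663872
  N ⇒ keep positive
  λ: split at 3 digits → 179° and 31.524′; 179 + 31.524/60 = 179.525400
  hemisphere W, so the sign is −
Point 3:
  Lat: degrees = first 2 digits = 45, minutes = 54.9744; 45 + 54.9744/60 = 45.916240
  S → negative
  λ: degrees = first 3 digits = 0, minutes = 10.75054; 0 + 10.75054/60 = 0.179176
  W → negative
Point 4:
  φ: split at 2 digits → 33° and 18.2159′; 33 + 18.2159/60 = 33.303598
  hemisphere S, so the sign is −
  λ: degrees = first 3 digits = 43, minutes = 27.341; 43 + 27.341/60 = 43.455683
  E → positive
Point 5:
  φ: degrees = first 2 digits = 22, minutes = 44.64457; 22 + 44.64457/60 = 22.744076
  S → negative
  Longitude: split at 3 digits → 068° and 56.3408′; 68 + 56.3408/60 = 68.939013
  W ⇒ negate
Point 6:
  Lat: split at 2 digits → 88° and 48.95509′; 88 + 48.95509/60 = 88.815918
  N ⇒ keep positive
  Longitude: split at 3 digits → 016° and 18.04787′; 16 + 18.04787/60 = 16.300798
  W → negative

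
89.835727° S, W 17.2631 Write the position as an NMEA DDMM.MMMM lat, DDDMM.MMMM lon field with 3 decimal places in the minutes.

Latitude: minutes = (89.835727 − 89) × 60 = 50.14362
λ: fractional part 0.263100 → 15.78600 minutes

8950.144,S / 01715.786,W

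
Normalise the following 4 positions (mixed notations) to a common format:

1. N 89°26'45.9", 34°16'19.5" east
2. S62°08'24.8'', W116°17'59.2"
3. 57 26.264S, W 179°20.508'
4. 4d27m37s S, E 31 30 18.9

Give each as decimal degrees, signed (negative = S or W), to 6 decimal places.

Point 1:
  φ: 89 + 26/60 + 45.9/3600 = 89.4460833
  N → positive
  Longitude: 34 + 16/60 + 19.5/3600 = 34.2720833
  E → positive
Point 2:
  Lat: 8′ + 24.8″ = 8.41333′; 62 + 8.41333/60 = 62.1402222
  S → negative
  Longitude: 17′ + 59.2″ = 17.98667′; 116 + 17.98667/60 = 116.2997778
  W → negative
Point 3:
  Latitude: 26.264′ = 0.437733°; total 57.4377333
  S → negative
  Lon: 20.508′ = 0.341800°; total 179.3418000
  W ⇒ negate
Point 4:
  Lat: 4 + 27/60 + 37/3600 = 4.4602778
  S ⇒ negate
  λ: 31 + 30/60 + 18.9/3600 = 31.5052500
  E ⇒ keep positive

1. 89.446083, 34.272083
2. -62.140222, -116.299778
3. -57.437733, -179.341800
4. -4.460278, 31.505250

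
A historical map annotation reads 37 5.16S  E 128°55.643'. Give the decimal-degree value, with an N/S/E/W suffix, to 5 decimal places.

φ: 5.16′ = 0.086000°; total 37.086000
Longitude: 55.643′ = 0.927383°; total 128.927383

37.08600° S, 128.92738° E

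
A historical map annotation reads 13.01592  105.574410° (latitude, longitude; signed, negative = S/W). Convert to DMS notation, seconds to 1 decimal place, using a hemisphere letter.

13°00′57.3″ N, 105°34′27.9″ E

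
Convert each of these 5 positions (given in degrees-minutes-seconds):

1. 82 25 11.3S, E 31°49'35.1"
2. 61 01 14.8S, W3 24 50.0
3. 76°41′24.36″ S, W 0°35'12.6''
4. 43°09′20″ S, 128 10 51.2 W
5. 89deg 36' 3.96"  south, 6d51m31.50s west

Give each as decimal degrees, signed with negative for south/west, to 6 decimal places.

1. -82.419806, 31.826417
2. -61.020778, -3.413889
3. -76.690100, -0.586833
4. -43.155556, -128.180889
5. -89.601100, -6.858750

Point 1:
  φ: 25′ + 11.3″ = 25.18833′; 82 + 25.18833/60 = 82.4198056
  S → negative
  Longitude: 31° + 49/60 + 35.1/3600 = 31 + 0.816667 + 0.009750 = 31.8264167
  E → positive
Point 2:
  Lat: 61° + 1/60 + 14.8/3600 = 61 + 0.016667 + 0.004111 = 61.0207778
  S → negative
  Longitude: 3° + 24/60 + 50/3600 = 3 + 0.400000 + 0.013889 = 3.4138889
  hemisphere W, so the sign is −
Point 3:
  φ: 41′ + 24.36″ = 41.40600′; 76 + 41.40600/60 = 76.6901000
  S → negative
  Lon: 0° + 35/60 + 12.6/3600 = 0 + 0.583333 + 0.003500 = 0.5868333
  hemisphere W, so the sign is −
Point 4:
  φ: 9′ + 20″ = 9.33333′; 43 + 9.33333/60 = 43.1555556
  S → negative
  Lon: 128 + 10/60 + 51.2/3600 = 128.1808889
  hemisphere W, so the sign is −
Point 5:
  φ: 36′ + 3.96″ = 36.06600′; 89 + 36.06600/60 = 89.6011000
  S ⇒ negate
  λ: 6 + 51/60 + 31.5/3600 = 6.8587500
  W ⇒ negate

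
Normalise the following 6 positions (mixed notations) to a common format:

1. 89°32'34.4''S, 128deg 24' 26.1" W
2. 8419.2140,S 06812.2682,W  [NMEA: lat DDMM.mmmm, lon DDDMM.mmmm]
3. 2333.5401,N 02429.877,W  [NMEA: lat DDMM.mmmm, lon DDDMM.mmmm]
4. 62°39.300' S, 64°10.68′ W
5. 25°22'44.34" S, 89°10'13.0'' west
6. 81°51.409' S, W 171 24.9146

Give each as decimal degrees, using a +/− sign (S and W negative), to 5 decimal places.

Point 1:
  φ: 32′ + 34.4″ = 32.57333′; 89 + 32.57333/60 = 89.542889
  S → negative
  Lon: 128 + 24/60 + 26.1/3600 = 128.407250
  W → negative
Point 2:
  φ: degrees = first 2 digits = 84, minutes = 19.214; 84 + 19.214/60 = 84.320233
  hemisphere S, so the sign is −
  Longitude: split at 3 digits → 068° and 12.2682′; 68 + 12.2682/60 = 68.204470
  W → negative
Point 3:
  φ: degrees = first 2 digits = 23, minutes = 33.5401; 23 + 33.5401/60 = 23.559002
  N ⇒ keep positive
  Lon: degrees = first 3 digits = 24, minutes = 29.877; 24 + 29.877/60 = 24.497950
  W → negative
Point 4:
  Lat: 39.3′ = 0.655000°; total 62.655000
  hemisphere S, so the sign is −
  λ: 64 + 10.68/60 = 64.178000
  W → negative
Point 5:
  Latitude: 25 + 22/60 + 44.34/3600 = 25.378983
  S ⇒ negate
  λ: 10′ + 13″ = 10.21667′; 89 + 10.21667/60 = 89.170278
  W → negative
Point 6:
  φ: 81 + 51.409/60 = 81.856817
  S → negative
  Lon: 171 + 24.9146/60 = 171.415243
  hemisphere W, so the sign is −

1. -89.54289, -128.40725
2. -84.32023, -68.20447
3. 23.55900, -24.49795
4. -62.65500, -64.17800
5. -25.37898, -89.17028
6. -81.85682, -171.41524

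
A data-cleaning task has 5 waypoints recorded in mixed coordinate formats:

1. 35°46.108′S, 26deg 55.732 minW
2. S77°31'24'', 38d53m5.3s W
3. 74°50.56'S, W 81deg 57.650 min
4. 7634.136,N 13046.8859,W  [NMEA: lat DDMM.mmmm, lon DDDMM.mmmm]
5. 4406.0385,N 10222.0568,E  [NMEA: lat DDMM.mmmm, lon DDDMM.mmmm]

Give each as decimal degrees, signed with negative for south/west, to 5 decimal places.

1. -35.76847, -26.92887
2. -77.52333, -38.88481
3. -74.84267, -81.96083
4. 76.56893, -130.78143
5. 44.10064, 102.36761

Point 1:
  Lat: 35 + 46.108/60 = 35.768467
  S ⇒ negate
  Longitude: 26 + 55.732/60 = 26.928867
  W → negative
Point 2:
  φ: 31′ + 24″ = 31.40000′; 77 + 31.40000/60 = 77.523333
  hemisphere S, so the sign is −
  Longitude: 53′ + 5.3″ = 53.08833′; 38 + 53.08833/60 = 38.884806
  W ⇒ negate
Point 3:
  φ: 50.56′ = 0.842667°; total 74.842667
  hemisphere S, so the sign is −
  λ: 81 + 57.65/60 = 81.960833
  hemisphere W, so the sign is −
Point 4:
  Lat: split at 2 digits → 76° and 34.136′; 76 + 34.136/60 = 76.568933
  N ⇒ keep positive
  λ: degrees = first 3 digits = 130, minutes = 46.8859; 130 + 46.8859/60 = 130.781432
  W ⇒ negate
Point 5:
  Lat: degrees = first 2 digits = 44, minutes = 6.0385; 44 + 6.0385/60 = 44.100642
  N ⇒ keep positive
  λ: degrees = first 3 digits = 102, minutes = 22.0568; 102 + 22.0568/60 = 102.367613
  E → positive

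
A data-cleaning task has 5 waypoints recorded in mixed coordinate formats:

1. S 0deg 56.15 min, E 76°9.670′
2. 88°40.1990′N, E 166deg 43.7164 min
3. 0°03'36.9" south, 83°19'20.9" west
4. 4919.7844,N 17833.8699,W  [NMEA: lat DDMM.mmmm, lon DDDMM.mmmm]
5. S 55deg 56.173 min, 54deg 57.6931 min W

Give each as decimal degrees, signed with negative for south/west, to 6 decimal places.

1. -0.935833, 76.161167
2. 88.669983, 166.728607
3. -0.060250, -83.322472
4. 49.329740, -178.564498
5. -55.936217, -54.961552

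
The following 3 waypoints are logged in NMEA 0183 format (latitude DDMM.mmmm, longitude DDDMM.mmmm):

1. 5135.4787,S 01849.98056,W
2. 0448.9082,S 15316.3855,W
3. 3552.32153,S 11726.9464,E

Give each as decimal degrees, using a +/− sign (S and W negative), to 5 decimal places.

1. -51.59131, -18.83301
2. -4.81514, -153.27309
3. -35.87203, 117.44911

Point 1:
  Latitude: degrees = first 2 digits = 51, minutes = 35.4787; 51 + 35.4787/60 = 51.591312
  S → negative
  Lon: split at 3 digits → 018° and 49.98056′; 18 + 49.98056/60 = 18.833009
  W → negative
Point 2:
  Lat: split at 2 digits → 04° and 48.9082′; 4 + 48.9082/60 = 4.815137
  hemisphere S, so the sign is −
  λ: split at 3 digits → 153° and 16.3855′; 153 + 16.3855/60 = 153.273092
  hemisphere W, so the sign is −
Point 3:
  φ: split at 2 digits → 35° and 52.32153′; 35 + 52.32153/60 = 35.872026
  S ⇒ negate
  Longitude: degrees = first 3 digits = 117, minutes = 26.9464; 117 + 26.9464/60 = 117.449107
  E → positive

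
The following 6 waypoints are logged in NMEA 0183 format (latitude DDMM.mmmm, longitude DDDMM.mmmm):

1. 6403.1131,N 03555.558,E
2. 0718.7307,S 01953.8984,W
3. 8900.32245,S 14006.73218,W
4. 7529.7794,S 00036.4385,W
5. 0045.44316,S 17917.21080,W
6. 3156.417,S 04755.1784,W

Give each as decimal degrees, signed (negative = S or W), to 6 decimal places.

Point 1:
  Latitude: split at 2 digits → 64° and 3.1131′; 64 + 3.1131/60 = 64.0518850
  N ⇒ keep positive
  Lon: degrees = first 3 digits = 35, minutes = 55.558; 35 + 55.558/60 = 35.9259667
  E → positive
Point 2:
  Latitude: split at 2 digits → 07° and 18.7307′; 7 + 18.7307/60 = 7.3121783
  S ⇒ negate
  λ: degrees = first 3 digits = 19, minutes = 53.8984; 19 + 53.8984/60 = 19.8983067
  W → negative
Point 3:
  Latitude: split at 2 digits → 89° and 0.32245′; 89 + 0.32245/60 = 89.0053742
  S → negative
  Lon: degrees = first 3 digits = 140, minutes = 6.73218; 140 + 6.73218/60 = 140.1122030
  W → negative
Point 4:
  Lat: degrees = first 2 digits = 75, minutes = 29.7794; 75 + 29.7794/60 = 75.4963233
  S → negative
  λ: degrees = first 3 digits = 0, minutes = 36.4385; 0 + 36.4385/60 = 0.6073083
  hemisphere W, so the sign is −
Point 5:
  Lat: split at 2 digits → 00° and 45.44316′; 0 + 45.44316/60 = 0.7573860
  S → negative
  Lon: split at 3 digits → 179° and 17.2108′; 179 + 17.2108/60 = 179.2868467
  W ⇒ negate
Point 6:
  Lat: degrees = first 2 digits = 31, minutes = 56.417; 31 + 56.417/60 = 31.9402833
  S → negative
  Lon: degrees = first 3 digits = 47, minutes = 55.1784; 47 + 55.1784/60 = 47.9196400
  W → negative

1. 64.051885, 35.925967
2. -7.312178, -19.898307
3. -89.005374, -140.112203
4. -75.496323, -0.607308
5. -0.757386, -179.286847
6. -31.940283, -47.919640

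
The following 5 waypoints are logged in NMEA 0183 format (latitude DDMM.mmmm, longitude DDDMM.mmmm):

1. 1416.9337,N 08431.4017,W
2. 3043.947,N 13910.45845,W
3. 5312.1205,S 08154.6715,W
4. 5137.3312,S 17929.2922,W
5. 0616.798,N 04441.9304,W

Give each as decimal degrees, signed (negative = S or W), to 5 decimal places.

Point 1:
  Latitude: split at 2 digits → 14° and 16.9337′; 14 + 16.9337/60 = 14.282228
  N ⇒ keep positive
  Longitude: split at 3 digits → 084° and 31.4017′; 84 + 31.4017/60 = 84.523362
  hemisphere W, so the sign is −
Point 2:
  Lat: degrees = first 2 digits = 30, minutes = 43.947; 30 + 43.947/60 = 30.732450
  N → positive
  λ: degrees = first 3 digits = 139, minutes = 10.45845; 139 + 10.45845/60 = 139.174308
  W → negative
Point 3:
  Lat: split at 2 digits → 53° and 12.1205′; 53 + 12.1205/60 = 53.202008
  S ⇒ negate
  Longitude: split at 3 digits → 081° and 54.6715′; 81 + 54.6715/60 = 81.911192
  W → negative
Point 4:
  φ: degrees = first 2 digits = 51, minutes = 37.3312; 51 + 37.3312/60 = 51.622187
  S → negative
  Longitude: degrees = first 3 digits = 179, minutes = 29.2922; 179 + 29.2922/60 = 179.488203
  hemisphere W, so the sign is −
Point 5:
  φ: degrees = first 2 digits = 6, minutes = 16.798; 6 + 16.798/60 = 6.279967
  N ⇒ keep positive
  Lon: split at 3 digits → 044° and 41.9304′; 44 + 41.9304/60 = 44.698840
  W ⇒ negate

1. 14.28223, -84.52336
2. 30.73245, -139.17431
3. -53.20201, -81.91119
4. -51.62219, -179.48820
5. 6.27997, -44.69884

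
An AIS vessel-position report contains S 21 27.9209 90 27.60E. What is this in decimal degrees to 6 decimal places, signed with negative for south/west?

-21.465348, 90.460000

φ: 21 + 27.9209/60 = 21.4653483
hemisphere S, so the sign is −
Lon: 27.6′ = 0.460000°; total 90.4600000
E → positive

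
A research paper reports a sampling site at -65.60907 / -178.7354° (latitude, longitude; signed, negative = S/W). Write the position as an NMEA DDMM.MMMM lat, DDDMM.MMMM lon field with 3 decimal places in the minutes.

Latitude is negative → S; |value| = 65.609070
φ: fractional part 0.609070 → 36.54420 minutes
Longitude is negative → W; |value| = 178.735400
λ: 178° + 0.735400 × 60 = 178° 44.12400′

6536.544,S / 17844.124,W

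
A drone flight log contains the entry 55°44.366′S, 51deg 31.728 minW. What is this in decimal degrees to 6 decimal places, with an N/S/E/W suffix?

Lat: 44.366′ = 0.739433°; total 55.7394333
Longitude: 31.728′ = 0.528800°; total 51.5288000

55.739433° S, 51.528800° W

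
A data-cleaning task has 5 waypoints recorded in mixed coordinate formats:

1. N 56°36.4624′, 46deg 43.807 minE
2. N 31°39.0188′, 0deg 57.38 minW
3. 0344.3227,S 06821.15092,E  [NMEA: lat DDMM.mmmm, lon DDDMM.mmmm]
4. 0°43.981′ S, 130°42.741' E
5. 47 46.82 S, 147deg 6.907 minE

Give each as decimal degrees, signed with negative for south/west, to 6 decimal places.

1. 56.607707, 46.730117
2. 31.650313, -0.956333
3. -3.738712, 68.352515
4. -0.733017, 130.712350
5. -47.780333, 147.115117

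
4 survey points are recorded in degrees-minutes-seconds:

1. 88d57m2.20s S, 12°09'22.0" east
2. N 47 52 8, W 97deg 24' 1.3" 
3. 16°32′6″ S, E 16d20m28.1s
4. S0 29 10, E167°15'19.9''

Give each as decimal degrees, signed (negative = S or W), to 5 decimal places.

1. -88.95061, 12.15611
2. 47.86889, -97.40036
3. -16.53500, 16.34114
4. -0.48611, 167.25553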